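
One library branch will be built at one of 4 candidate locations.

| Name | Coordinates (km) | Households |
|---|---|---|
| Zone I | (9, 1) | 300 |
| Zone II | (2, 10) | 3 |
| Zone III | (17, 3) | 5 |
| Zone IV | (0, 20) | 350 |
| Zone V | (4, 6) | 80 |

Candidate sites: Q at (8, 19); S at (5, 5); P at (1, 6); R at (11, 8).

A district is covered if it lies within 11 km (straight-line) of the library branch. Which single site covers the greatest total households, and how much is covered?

R, covering 388

Coverage radius r = 11 km; a point is covered iff (Δx)²+(Δy)² ≤ 11² = 121.
  Q (8, 19): covers {Zone II, Zone IV} → 353
  S (5, 5): covers {Zone I, Zone II, Zone V} → 383
  P (1, 6): covers {Zone I, Zone II, Zone V} → 383
  R (11, 8): covers {Zone I, Zone II, Zone III, Zone V} → 388
Maximum coverage at R: 388 households.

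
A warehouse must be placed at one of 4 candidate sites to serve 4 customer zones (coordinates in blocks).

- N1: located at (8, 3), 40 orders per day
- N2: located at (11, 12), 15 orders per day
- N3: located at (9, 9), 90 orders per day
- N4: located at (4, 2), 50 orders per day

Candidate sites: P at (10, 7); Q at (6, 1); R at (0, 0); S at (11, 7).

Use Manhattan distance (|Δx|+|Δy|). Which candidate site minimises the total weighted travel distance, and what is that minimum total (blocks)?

P, total 1150 blocks

Total weighted distance at each candidate:
  P (10, 7): total = 1150
  Q (6, 1): total = 1540
  R (0, 0): total = 2705
  S (11, 7): total = 1315
Minimum is at P with total 1150 blocks.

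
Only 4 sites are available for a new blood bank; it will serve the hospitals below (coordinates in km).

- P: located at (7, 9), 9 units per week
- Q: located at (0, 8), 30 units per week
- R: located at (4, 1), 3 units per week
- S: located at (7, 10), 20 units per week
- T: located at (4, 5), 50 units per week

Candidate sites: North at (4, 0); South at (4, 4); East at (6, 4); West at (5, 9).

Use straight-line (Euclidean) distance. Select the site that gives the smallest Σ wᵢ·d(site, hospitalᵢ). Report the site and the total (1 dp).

South, total 415.3 km

Total weighted distance at each candidate:
  North (4, 0): total = 815.5
  South (4, 4): total = 415.3
  East (6, 4): total = 506.5
  West (5, 9): total = 446.0
Minimum is at South with total 415.3 km.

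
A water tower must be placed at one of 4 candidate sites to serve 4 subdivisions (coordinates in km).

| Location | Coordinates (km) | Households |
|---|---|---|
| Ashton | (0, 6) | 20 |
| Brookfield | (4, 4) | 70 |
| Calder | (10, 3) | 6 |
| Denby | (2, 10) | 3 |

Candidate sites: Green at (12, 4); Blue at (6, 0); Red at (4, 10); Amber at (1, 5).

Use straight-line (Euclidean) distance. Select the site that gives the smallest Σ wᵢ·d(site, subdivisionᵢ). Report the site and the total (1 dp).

Amber, total 320.3 km

Total weighted distance at each candidate:
  Green (12, 4): total = 851.7
  Blue (6, 0): total = 545.1
  Red (4, 10): total = 594.5
  Amber (1, 5): total = 320.3
Minimum is at Amber with total 320.3 km.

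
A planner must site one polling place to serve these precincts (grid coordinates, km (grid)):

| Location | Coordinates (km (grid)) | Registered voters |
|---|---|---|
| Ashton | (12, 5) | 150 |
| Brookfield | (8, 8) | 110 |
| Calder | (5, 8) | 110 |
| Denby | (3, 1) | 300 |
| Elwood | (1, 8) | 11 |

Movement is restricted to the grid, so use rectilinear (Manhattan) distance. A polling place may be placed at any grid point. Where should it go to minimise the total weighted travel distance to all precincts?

(5, 5)

Manhattan distance separates: Σwᵢ(|x−xᵢ|+|y−yᵢ|) = Σwᵢ|x−xᵢ| + Σwᵢ|y−yᵢ|, so x and y are optimised independently as 1-D weighted medians.
Total weight W = 681; half = 340.5.
x-coordinate, sorted with cumulative weight:
  x=1 (Elwood, w=11) cum 11
  x=3 (Denby, w=300) cum 311
  x=5 (Calder, w=110) cum 421  ← median
  x=8 (Brookfield, w=110) cum 531
  x=12 (Ashton, w=150) cum 681
⇒ x* = 5
y-coordinate, sorted with cumulative weight:
  y=1 (Denby, w=300) cum 300
  y=5 (Ashton, w=150) cum 450  ← median
  y=8 (Brookfield, w=110) cum 560
  y=8 (Calder, w=110) cum 670
  y=8 (Elwood, w=11) cum 681
⇒ y* = 5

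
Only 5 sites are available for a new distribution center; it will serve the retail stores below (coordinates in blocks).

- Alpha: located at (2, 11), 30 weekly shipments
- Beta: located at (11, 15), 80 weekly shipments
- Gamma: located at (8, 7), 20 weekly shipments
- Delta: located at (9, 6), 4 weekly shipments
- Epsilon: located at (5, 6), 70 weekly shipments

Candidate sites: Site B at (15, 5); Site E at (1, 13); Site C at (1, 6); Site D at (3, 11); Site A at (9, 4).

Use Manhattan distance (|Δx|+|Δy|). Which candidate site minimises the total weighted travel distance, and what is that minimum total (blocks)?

Site D, total 1704 blocks

Total weighted distance at each candidate:
  Site B (15, 5): total = 2668
  Site E (1, 13): total = 2140
  Site C (1, 6): total = 2172
  Site D (3, 11): total = 1704
  Site A (9, 4): total = 1968
Minimum is at Site D with total 1704 blocks.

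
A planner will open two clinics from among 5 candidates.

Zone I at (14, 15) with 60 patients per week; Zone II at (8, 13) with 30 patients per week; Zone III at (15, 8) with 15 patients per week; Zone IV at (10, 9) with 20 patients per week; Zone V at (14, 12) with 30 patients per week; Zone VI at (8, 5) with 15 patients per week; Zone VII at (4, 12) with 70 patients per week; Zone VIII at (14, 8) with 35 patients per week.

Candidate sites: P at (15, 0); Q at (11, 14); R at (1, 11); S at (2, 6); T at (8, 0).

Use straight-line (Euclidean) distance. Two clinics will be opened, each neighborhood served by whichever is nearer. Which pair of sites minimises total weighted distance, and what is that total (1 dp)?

Evaluate every pair (each demand assigned to the nearer of the two):
  {Q, R}: total = 1197.4
  {Q, S}: total = 1371.7
  {Q, T}: total = 1422.3
  {P, Q}: total = 1476.3
  {P, R}: total = 2332.7
  {R, T}: total = 2415.8
  {R, S}: total = 2532.2
  {P, S}: total = 2644.9
  {S, T}: total = 2777.1
  {P, T}: total = 3200.3
Best pair: {Q, R} with total 1197.4.

{Q, R}, total 1197.4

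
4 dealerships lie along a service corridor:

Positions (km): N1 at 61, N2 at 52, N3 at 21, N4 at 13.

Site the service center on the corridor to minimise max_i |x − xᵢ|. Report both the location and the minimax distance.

location 37, max distance 24

The 1-center on a line is the midpoint of the two extreme points: leftmost at 13, rightmost at 61.
Optimal location = (13 + 61)/2 = 37; maximum distance = (61 − 13)/2 = 24.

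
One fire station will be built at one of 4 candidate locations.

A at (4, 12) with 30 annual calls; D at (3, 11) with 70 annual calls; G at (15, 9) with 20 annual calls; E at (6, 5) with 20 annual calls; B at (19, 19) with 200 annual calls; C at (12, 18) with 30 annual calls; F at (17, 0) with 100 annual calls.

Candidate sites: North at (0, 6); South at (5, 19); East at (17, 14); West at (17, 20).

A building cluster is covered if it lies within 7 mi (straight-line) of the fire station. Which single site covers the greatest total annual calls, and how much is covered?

Coverage radius r = 7 mi; a point is covered iff (Δx)²+(Δy)² ≤ 7² = 49.
  North (0, 6): covers {D, E} → 90
  South (5, 19): covers {none} → 0
  East (17, 14): covers {G, B, C} → 250
  West (17, 20): covers {B, C} → 230
Maximum coverage at East: 250 annual calls.

East, covering 250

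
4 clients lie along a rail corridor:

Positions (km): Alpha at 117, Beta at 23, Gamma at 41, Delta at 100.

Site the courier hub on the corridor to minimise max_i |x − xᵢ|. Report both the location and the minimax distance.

The 1-center on a line is the midpoint of the two extreme points: leftmost at 23, rightmost at 117.
Optimal location = (23 + 117)/2 = 70; maximum distance = (117 − 23)/2 = 47.

location 70, max distance 47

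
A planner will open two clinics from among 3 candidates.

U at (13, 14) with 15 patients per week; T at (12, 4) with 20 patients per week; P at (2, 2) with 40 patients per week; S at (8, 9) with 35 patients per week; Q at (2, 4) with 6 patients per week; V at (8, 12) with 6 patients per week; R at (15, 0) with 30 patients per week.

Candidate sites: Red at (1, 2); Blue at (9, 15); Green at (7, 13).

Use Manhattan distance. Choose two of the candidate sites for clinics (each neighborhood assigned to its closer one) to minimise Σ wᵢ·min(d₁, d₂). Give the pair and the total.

Evaluate every pair (each demand assigned to the nearer of the two):
  {Red, Green}: total = 1090
  {Red, Blue}: total = 1142
  {Blue, Green}: total = 1896
Best pair: {Red, Green} with total 1090.

{Red, Green}, total 1090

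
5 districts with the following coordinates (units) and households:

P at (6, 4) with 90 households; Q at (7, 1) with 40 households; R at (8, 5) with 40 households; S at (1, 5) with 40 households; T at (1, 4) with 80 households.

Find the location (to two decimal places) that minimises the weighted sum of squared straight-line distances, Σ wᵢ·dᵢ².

The minimiser of Σwᵢ‖p−pᵢ‖² is the weighted centroid p* = (Σwᵢpᵢ)/(Σwᵢ).
Σwᵢ = 290.
Σwᵢxᵢ = 90·6 + 40·7 + 40·8 + 40·1 + 80·1 = 1260.
Σwᵢyᵢ = 90·4 + 40·1 + 40·5 + 40·5 + 80·4 = 1120.
x* = 1260/290 = 4.34, y* = 1120/290 = 3.86.

(4.34, 3.86)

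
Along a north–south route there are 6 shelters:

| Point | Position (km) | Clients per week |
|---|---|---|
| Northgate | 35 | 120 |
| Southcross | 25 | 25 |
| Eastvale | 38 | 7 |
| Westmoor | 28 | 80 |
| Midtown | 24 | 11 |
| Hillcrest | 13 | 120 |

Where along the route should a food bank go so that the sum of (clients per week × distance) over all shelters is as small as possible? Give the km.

For a sum of weighted absolute distances on a line, the optimum is the weighted median (not the mean). Total weight W = 363; half-weight = 181.5.
Sort by position and accumulate weight:
  km 13 (Hillcrest, w=120) → cum 120
  km 24 (Midtown, w=11) → cum 131
  km 25 (Southcross, w=25) → cum 156
  km 28 (Westmoor, w=80) → cum 236  ≥ 181.5 → median here
  km 35 (Northgate, w=120) → cum 356
  km 38 (Eastvale, w=7) → cum 363
Optimal location: km 28.

x = 28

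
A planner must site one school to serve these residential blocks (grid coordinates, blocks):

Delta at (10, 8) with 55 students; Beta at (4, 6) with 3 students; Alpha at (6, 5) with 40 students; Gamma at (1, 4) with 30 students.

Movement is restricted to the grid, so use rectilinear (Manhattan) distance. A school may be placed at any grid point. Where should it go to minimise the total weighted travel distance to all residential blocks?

Manhattan distance separates: Σwᵢ(|x−xᵢ|+|y−yᵢ|) = Σwᵢ|x−xᵢ| + Σwᵢ|y−yᵢ|, so x and y are optimised independently as 1-D weighted medians.
Total weight W = 128; half = 64.
x-coordinate, sorted with cumulative weight:
  x=1 (Gamma, w=30) cum 30
  x=4 (Beta, w=3) cum 33
  x=6 (Alpha, w=40) cum 73  ← median
  x=10 (Delta, w=55) cum 128
⇒ x* = 6
y-coordinate, sorted with cumulative weight:
  y=4 (Gamma, w=30) cum 30
  y=5 (Alpha, w=40) cum 70  ← median
  y=6 (Beta, w=3) cum 73
  y=8 (Delta, w=55) cum 128
⇒ y* = 5

(6, 5)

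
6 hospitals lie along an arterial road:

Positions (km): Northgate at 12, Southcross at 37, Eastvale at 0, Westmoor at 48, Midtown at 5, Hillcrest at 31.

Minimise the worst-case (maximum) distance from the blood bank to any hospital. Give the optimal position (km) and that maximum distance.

location 24, max distance 24

The 1-center on a line is the midpoint of the two extreme points: leftmost at 0, rightmost at 48.
Optimal location = (0 + 48)/2 = 24; maximum distance = (48 − 0)/2 = 24.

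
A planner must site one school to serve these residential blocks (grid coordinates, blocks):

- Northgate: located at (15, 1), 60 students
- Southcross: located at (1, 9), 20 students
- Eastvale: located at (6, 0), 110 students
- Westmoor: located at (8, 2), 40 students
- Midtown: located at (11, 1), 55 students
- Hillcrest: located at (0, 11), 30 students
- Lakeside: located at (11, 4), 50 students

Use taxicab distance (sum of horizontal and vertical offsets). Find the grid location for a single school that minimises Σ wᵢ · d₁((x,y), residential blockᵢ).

(8, 1)

Manhattan distance separates: Σwᵢ(|x−xᵢ|+|y−yᵢ|) = Σwᵢ|x−xᵢ| + Σwᵢ|y−yᵢ|, so x and y are optimised independently as 1-D weighted medians.
Total weight W = 365; half = 182.5.
x-coordinate, sorted with cumulative weight:
  x=0 (Hillcrest, w=30) cum 30
  x=1 (Southcross, w=20) cum 50
  x=6 (Eastvale, w=110) cum 160
  x=8 (Westmoor, w=40) cum 200  ← median
  x=11 (Midtown, w=55) cum 255
  x=11 (Lakeside, w=50) cum 305
  x=15 (Northgate, w=60) cum 365
⇒ x* = 8
y-coordinate, sorted with cumulative weight:
  y=0 (Eastvale, w=110) cum 110
  y=1 (Northgate, w=60) cum 170
  y=1 (Midtown, w=55) cum 225  ← median
  y=2 (Westmoor, w=40) cum 265
  y=4 (Lakeside, w=50) cum 315
  y=9 (Southcross, w=20) cum 335
  y=11 (Hillcrest, w=30) cum 365
⇒ y* = 1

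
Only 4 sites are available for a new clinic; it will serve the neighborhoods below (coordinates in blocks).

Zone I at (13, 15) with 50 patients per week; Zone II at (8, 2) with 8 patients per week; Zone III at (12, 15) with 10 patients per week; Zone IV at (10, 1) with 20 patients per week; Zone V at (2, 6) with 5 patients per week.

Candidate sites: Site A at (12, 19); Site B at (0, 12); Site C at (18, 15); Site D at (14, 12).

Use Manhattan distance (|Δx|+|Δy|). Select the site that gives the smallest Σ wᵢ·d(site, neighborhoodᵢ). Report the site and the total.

Site D, total 768 blocks

Total weighted distance at each candidate:
  Site A (12, 19): total = 973
  Site B (0, 12): total = 1554
  Site C (18, 15): total = 1059
  Site D (14, 12): total = 768
Minimum is at Site D with total 768 blocks.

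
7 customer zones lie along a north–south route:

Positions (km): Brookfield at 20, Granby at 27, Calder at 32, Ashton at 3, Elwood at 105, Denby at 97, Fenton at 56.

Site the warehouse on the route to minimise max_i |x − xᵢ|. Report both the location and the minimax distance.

The 1-center on a line is the midpoint of the two extreme points: leftmost at 3, rightmost at 105.
Optimal location = (3 + 105)/2 = 54; maximum distance = (105 − 3)/2 = 51.

location 54, max distance 51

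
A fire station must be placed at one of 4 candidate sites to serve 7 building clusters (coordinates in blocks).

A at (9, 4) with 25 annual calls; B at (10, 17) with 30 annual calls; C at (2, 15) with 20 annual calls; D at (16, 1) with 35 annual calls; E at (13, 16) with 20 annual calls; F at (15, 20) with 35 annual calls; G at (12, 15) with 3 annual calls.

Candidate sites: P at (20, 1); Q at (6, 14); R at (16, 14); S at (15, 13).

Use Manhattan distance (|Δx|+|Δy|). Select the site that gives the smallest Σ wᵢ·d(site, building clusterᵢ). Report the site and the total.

Total weighted distance at each candidate:
  P (20, 1): total = 3256
  Q (6, 14): total = 2166
  R (16, 14): total = 1810
  S (15, 13): total = 1760
Minimum is at S with total 1760 blocks.

S, total 1760 blocks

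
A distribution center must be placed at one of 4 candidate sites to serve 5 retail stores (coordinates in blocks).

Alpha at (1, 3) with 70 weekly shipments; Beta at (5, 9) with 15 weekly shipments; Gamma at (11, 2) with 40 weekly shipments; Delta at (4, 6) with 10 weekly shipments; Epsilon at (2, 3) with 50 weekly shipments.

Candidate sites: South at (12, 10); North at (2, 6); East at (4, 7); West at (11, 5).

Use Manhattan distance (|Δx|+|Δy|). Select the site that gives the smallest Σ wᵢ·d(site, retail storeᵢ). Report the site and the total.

Total weighted distance at each candidate:
  South (12, 10): total = 2710
  North (2, 6): total = 1060
  East (4, 7): total = 1325
  West (11, 5): total = 1740
Minimum is at North with total 1060 blocks.

North, total 1060 blocks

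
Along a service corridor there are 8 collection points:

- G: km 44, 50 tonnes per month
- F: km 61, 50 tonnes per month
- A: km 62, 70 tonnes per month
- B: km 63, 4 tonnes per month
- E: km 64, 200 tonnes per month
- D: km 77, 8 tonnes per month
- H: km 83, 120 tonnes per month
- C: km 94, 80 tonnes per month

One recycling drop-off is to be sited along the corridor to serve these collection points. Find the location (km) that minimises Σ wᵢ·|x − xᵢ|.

For a sum of weighted absolute distances on a line, the optimum is the weighted median (not the mean). Total weight W = 582; half-weight = 291.
Sort by position and accumulate weight:
  km 44 (G, w=50) → cum 50
  km 61 (F, w=50) → cum 100
  km 62 (A, w=70) → cum 170
  km 63 (B, w=4) → cum 174
  km 64 (E, w=200) → cum 374  ≥ 291 → median here
  km 77 (D, w=8) → cum 382
  km 83 (H, w=120) → cum 502
  km 94 (C, w=80) → cum 582
Optimal location: km 64.

x = 64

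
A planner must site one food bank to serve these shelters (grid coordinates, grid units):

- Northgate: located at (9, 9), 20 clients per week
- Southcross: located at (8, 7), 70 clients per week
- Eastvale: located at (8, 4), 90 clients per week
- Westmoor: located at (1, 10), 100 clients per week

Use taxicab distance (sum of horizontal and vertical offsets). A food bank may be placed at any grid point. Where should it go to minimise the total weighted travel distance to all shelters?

(8, 7)

Manhattan distance separates: Σwᵢ(|x−xᵢ|+|y−yᵢ|) = Σwᵢ|x−xᵢ| + Σwᵢ|y−yᵢ|, so x and y are optimised independently as 1-D weighted medians.
Total weight W = 280; half = 140.
x-coordinate, sorted with cumulative weight:
  x=1 (Westmoor, w=100) cum 100
  x=8 (Southcross, w=70) cum 170  ← median
  x=8 (Eastvale, w=90) cum 260
  x=9 (Northgate, w=20) cum 280
⇒ x* = 8
y-coordinate, sorted with cumulative weight:
  y=4 (Eastvale, w=90) cum 90
  y=7 (Southcross, w=70) cum 160  ← median
  y=9 (Northgate, w=20) cum 180
  y=10 (Westmoor, w=100) cum 280
⇒ y* = 7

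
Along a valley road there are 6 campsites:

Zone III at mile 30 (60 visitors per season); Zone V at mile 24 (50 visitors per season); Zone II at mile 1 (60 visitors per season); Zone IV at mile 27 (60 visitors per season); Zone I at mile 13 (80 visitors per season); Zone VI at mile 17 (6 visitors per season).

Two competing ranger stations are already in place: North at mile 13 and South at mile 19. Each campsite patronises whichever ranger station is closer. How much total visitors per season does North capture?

The indifferent point is the midpoint (13+19)/2 = 16; campsites left of it (closer to North at 13) go to North, those right go to South.
  Zone II at 1 (w=60) → North
  Zone I at 13 (w=80) → North
  Zone VI at 17 (w=6) → South
  Zone V at 24 (w=50) → South
  Zone IV at 27 (w=60) → South
  Zone III at 30 (w=60) → South
North captures 140; South captures 176.

140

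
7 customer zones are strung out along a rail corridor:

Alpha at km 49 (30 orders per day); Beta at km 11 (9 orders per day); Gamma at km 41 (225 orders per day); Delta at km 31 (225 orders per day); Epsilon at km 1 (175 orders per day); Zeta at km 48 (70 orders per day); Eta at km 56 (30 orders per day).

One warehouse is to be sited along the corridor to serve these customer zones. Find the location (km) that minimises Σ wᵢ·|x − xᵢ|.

For a sum of weighted absolute distances on a line, the optimum is the weighted median (not the mean). Total weight W = 764; half-weight = 382.
Sort by position and accumulate weight:
  km 1 (Epsilon, w=175) → cum 175
  km 11 (Beta, w=9) → cum 184
  km 31 (Delta, w=225) → cum 409  ≥ 382 → median here
  km 41 (Gamma, w=225) → cum 634
  km 48 (Zeta, w=70) → cum 704
  km 49 (Alpha, w=30) → cum 734
  km 56 (Eta, w=30) → cum 764
Optimal location: km 31.

x = 31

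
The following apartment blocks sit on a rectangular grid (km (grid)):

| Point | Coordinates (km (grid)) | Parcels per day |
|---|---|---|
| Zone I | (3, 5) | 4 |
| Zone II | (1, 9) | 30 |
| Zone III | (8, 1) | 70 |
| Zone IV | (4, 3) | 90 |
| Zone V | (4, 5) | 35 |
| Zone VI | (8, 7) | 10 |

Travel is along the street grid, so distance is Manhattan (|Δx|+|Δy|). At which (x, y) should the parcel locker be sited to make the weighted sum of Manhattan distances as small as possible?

Manhattan distance separates: Σwᵢ(|x−xᵢ|+|y−yᵢ|) = Σwᵢ|x−xᵢ| + Σwᵢ|y−yᵢ|, so x and y are optimised independently as 1-D weighted medians.
Total weight W = 239; half = 119.5.
x-coordinate, sorted with cumulative weight:
  x=1 (Zone II, w=30) cum 30
  x=3 (Zone I, w=4) cum 34
  x=4 (Zone IV, w=90) cum 124  ← median
  x=4 (Zone V, w=35) cum 159
  x=8 (Zone III, w=70) cum 229
  x=8 (Zone VI, w=10) cum 239
⇒ x* = 4
y-coordinate, sorted with cumulative weight:
  y=1 (Zone III, w=70) cum 70
  y=3 (Zone IV, w=90) cum 160  ← median
  y=5 (Zone I, w=4) cum 164
  y=5 (Zone V, w=35) cum 199
  y=7 (Zone VI, w=10) cum 209
  y=9 (Zone II, w=30) cum 239
⇒ y* = 3

(4, 3)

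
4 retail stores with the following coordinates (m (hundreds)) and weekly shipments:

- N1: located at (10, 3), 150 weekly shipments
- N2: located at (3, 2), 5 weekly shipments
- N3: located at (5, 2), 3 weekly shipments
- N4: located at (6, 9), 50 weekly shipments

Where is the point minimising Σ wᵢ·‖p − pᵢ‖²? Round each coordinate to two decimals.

(8.80, 4.40)

The minimiser of Σwᵢ‖p−pᵢ‖² is the weighted centroid p* = (Σwᵢpᵢ)/(Σwᵢ).
Σwᵢ = 208.
Σwᵢxᵢ = 150·10 + 5·3 + 3·5 + 50·6 = 1830.
Σwᵢyᵢ = 150·3 + 5·2 + 3·2 + 50·9 = 916.
x* = 1830/208 = 8.80, y* = 916/208 = 4.40.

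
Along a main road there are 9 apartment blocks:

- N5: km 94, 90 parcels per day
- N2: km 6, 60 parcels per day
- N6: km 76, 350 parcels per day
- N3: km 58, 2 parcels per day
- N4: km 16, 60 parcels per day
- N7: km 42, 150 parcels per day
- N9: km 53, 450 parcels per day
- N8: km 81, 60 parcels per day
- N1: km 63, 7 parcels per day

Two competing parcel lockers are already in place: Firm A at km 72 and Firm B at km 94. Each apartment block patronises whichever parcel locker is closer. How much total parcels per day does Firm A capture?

The indifferent point is the midpoint (72+94)/2 = 83; apartment blocks left of it (closer to Firm A at 72) go to Firm A, those right go to Firm B.
  N2 at 6 (w=60) → Firm A
  N4 at 16 (w=60) → Firm A
  N7 at 42 (w=150) → Firm A
  N9 at 53 (w=450) → Firm A
  N3 at 58 (w=2) → Firm A
  N1 at 63 (w=7) → Firm A
  N6 at 76 (w=350) → Firm A
  N8 at 81 (w=60) → Firm A
  N5 at 94 (w=90) → Firm B
Firm A captures 1139; Firm B captures 90.

1139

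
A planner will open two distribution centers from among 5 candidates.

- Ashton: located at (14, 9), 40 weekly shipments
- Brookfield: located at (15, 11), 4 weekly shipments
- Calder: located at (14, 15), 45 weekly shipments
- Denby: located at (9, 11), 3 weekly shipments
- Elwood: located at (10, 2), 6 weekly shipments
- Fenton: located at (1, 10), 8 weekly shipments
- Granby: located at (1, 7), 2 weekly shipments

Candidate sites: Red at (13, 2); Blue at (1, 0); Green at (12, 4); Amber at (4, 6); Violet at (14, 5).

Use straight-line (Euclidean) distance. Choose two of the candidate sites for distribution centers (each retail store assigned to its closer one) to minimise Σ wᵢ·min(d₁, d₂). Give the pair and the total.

{Amber, Violet}, total 731.9

Evaluate every pair (each demand assigned to the nearer of the two):
  {Amber, Violet}: total = 731.9
  {Blue, Violet}: total = 781.8
  {Green, Violet}: total = 797.2
  {Red, Violet}: total = 813.2
  {Green, Amber}: total = 833.5
  {Blue, Green}: total = 882.8
  {Red, Green}: total = 911.8
  {Red, Amber}: total = 992.0
  {Red, Blue}: total = 1048.0
  {Blue, Amber}: total = 1182.2
Best pair: {Amber, Violet} with total 731.9.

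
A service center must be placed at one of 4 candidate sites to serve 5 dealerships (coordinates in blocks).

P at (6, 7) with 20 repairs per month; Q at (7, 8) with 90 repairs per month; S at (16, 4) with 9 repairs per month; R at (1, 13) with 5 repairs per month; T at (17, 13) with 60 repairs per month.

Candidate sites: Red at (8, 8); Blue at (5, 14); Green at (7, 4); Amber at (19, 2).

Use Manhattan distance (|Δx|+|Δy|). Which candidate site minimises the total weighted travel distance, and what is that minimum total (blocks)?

Red, total 1158 blocks

Total weighted distance at each candidate:
  Red (8, 8): total = 1158
  Blue (5, 14): total = 1874
  Green (7, 4): total = 1736
  Amber (19, 2): total = 2950
Minimum is at Red with total 1158 blocks.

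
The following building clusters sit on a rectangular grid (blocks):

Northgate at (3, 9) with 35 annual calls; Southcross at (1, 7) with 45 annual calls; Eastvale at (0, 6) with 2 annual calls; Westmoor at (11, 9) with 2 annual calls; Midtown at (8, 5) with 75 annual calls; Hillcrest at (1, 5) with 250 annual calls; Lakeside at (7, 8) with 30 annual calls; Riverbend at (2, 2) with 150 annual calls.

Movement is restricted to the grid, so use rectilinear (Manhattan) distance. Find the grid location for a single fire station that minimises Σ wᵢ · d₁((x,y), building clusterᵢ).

(1, 5)

Manhattan distance separates: Σwᵢ(|x−xᵢ|+|y−yᵢ|) = Σwᵢ|x−xᵢ| + Σwᵢ|y−yᵢ|, so x and y are optimised independently as 1-D weighted medians.
Total weight W = 589; half = 294.5.
x-coordinate, sorted with cumulative weight:
  x=0 (Eastvale, w=2) cum 2
  x=1 (Southcross, w=45) cum 47
  x=1 (Hillcrest, w=250) cum 297  ← median
  x=2 (Riverbend, w=150) cum 447
  x=3 (Northgate, w=35) cum 482
  x=7 (Lakeside, w=30) cum 512
  x=8 (Midtown, w=75) cum 587
  x=11 (Westmoor, w=2) cum 589
⇒ x* = 1
y-coordinate, sorted with cumulative weight:
  y=2 (Riverbend, w=150) cum 150
  y=5 (Midtown, w=75) cum 225
  y=5 (Hillcrest, w=250) cum 475  ← median
  y=6 (Eastvale, w=2) cum 477
  y=7 (Southcross, w=45) cum 522
  y=8 (Lakeside, w=30) cum 552
  y=9 (Northgate, w=35) cum 587
  y=9 (Westmoor, w=2) cum 589
⇒ y* = 5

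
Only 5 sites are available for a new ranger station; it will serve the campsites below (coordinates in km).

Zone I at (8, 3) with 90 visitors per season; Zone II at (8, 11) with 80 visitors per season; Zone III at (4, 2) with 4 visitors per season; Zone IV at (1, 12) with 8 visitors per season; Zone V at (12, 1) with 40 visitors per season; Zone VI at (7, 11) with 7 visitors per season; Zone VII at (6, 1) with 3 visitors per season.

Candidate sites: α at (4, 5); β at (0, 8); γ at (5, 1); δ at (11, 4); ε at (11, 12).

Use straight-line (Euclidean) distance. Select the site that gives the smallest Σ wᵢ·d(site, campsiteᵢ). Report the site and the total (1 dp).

Total weighted distance at each candidate:
  α (4, 5): total = 1470.5
  β (0, 8): total = 2231.1
  γ (5, 1): total = 1613.4
  δ (11, 4): total = 1225.9
  ε (11, 12): total = 1742.5
Minimum is at δ with total 1225.9 km.

δ, total 1225.9 km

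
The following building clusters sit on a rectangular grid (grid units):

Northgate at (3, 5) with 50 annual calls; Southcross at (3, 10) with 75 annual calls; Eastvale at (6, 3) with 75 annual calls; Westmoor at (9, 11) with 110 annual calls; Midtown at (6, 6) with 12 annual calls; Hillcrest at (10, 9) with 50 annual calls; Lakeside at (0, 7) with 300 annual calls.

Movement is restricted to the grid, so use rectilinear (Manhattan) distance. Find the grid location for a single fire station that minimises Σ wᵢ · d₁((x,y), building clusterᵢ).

Manhattan distance separates: Σwᵢ(|x−xᵢ|+|y−yᵢ|) = Σwᵢ|x−xᵢ| + Σwᵢ|y−yᵢ|, so x and y are optimised independently as 1-D weighted medians.
Total weight W = 672; half = 336.
x-coordinate, sorted with cumulative weight:
  x=0 (Lakeside, w=300) cum 300
  x=3 (Northgate, w=50) cum 350  ← median
  x=3 (Southcross, w=75) cum 425
  x=6 (Eastvale, w=75) cum 500
  x=6 (Midtown, w=12) cum 512
  x=9 (Westmoor, w=110) cum 622
  x=10 (Hillcrest, w=50) cum 672
⇒ x* = 3
y-coordinate, sorted with cumulative weight:
  y=3 (Eastvale, w=75) cum 75
  y=5 (Northgate, w=50) cum 125
  y=6 (Midtown, w=12) cum 137
  y=7 (Lakeside, w=300) cum 437  ← median
  y=9 (Hillcrest, w=50) cum 487
  y=10 (Southcross, w=75) cum 562
  y=11 (Westmoor, w=110) cum 672
⇒ y* = 7

(3, 7)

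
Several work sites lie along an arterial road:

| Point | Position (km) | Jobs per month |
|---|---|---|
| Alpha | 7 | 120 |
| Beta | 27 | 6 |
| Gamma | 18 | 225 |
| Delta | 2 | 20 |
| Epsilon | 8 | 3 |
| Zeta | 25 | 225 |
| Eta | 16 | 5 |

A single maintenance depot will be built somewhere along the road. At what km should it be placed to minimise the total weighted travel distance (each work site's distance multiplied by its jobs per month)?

For a sum of weighted absolute distances on a line, the optimum is the weighted median (not the mean). Total weight W = 604; half-weight = 302.
Sort by position and accumulate weight:
  km 2 (Delta, w=20) → cum 20
  km 7 (Alpha, w=120) → cum 140
  km 8 (Epsilon, w=3) → cum 143
  km 16 (Eta, w=5) → cum 148
  km 18 (Gamma, w=225) → cum 373  ≥ 302 → median here
  km 25 (Zeta, w=225) → cum 598
  km 27 (Beta, w=6) → cum 604
Optimal location: km 18.

x = 18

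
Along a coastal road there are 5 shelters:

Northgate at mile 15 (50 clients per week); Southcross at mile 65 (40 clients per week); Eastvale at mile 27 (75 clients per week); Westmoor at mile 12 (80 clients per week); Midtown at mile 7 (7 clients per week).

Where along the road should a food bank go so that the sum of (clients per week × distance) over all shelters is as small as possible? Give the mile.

x = 15

For a sum of weighted absolute distances on a line, the optimum is the weighted median (not the mean). Total weight W = 252; half-weight = 126.
Sort by position and accumulate weight:
  mile 7 (Midtown, w=7) → cum 7
  mile 12 (Westmoor, w=80) → cum 87
  mile 15 (Northgate, w=50) → cum 137  ≥ 126 → median here
  mile 27 (Eastvale, w=75) → cum 212
  mile 65 (Southcross, w=40) → cum 252
Optimal location: mile 15.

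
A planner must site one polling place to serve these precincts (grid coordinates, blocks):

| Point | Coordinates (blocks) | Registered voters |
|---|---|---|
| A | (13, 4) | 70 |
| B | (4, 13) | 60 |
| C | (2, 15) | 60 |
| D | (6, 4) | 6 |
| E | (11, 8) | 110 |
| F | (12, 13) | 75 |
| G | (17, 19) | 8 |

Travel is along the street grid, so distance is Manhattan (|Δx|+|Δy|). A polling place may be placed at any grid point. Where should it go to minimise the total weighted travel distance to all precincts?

(11, 13)

Manhattan distance separates: Σwᵢ(|x−xᵢ|+|y−yᵢ|) = Σwᵢ|x−xᵢ| + Σwᵢ|y−yᵢ|, so x and y are optimised independently as 1-D weighted medians.
Total weight W = 389; half = 194.5.
x-coordinate, sorted with cumulative weight:
  x=2 (C, w=60) cum 60
  x=4 (B, w=60) cum 120
  x=6 (D, w=6) cum 126
  x=11 (E, w=110) cum 236  ← median
  x=12 (F, w=75) cum 311
  x=13 (A, w=70) cum 381
  x=17 (G, w=8) cum 389
⇒ x* = 11
y-coordinate, sorted with cumulative weight:
  y=4 (A, w=70) cum 70
  y=4 (D, w=6) cum 76
  y=8 (E, w=110) cum 186
  y=13 (B, w=60) cum 246  ← median
  y=13 (F, w=75) cum 321
  y=15 (C, w=60) cum 381
  y=19 (G, w=8) cum 389
⇒ y* = 13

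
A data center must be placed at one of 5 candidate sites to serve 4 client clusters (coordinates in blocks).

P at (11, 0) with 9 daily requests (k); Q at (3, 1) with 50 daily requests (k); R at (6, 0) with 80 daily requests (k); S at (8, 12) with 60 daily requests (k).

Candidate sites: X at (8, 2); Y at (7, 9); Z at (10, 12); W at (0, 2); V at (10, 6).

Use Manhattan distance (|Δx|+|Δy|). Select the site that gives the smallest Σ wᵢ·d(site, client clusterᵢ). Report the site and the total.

Total weighted distance at each candidate:
  X (8, 2): total = 1265
  Y (7, 9): total = 1757
  Z (10, 12): total = 2417
  W (0, 2): total = 2037
  V (10, 6): total = 1943
Minimum is at X with total 1265 blocks.

X, total 1265 blocks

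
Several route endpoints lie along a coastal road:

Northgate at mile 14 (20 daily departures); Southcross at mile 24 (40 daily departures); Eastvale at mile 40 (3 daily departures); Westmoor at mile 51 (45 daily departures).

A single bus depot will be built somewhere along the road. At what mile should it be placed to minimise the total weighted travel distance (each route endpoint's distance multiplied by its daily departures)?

x = 24

For a sum of weighted absolute distances on a line, the optimum is the weighted median (not the mean). Total weight W = 108; half-weight = 54.
Sort by position and accumulate weight:
  mile 14 (Northgate, w=20) → cum 20
  mile 24 (Southcross, w=40) → cum 60  ≥ 54 → median here
  mile 40 (Eastvale, w=3) → cum 63
  mile 51 (Westmoor, w=45) → cum 108
Optimal location: mile 24.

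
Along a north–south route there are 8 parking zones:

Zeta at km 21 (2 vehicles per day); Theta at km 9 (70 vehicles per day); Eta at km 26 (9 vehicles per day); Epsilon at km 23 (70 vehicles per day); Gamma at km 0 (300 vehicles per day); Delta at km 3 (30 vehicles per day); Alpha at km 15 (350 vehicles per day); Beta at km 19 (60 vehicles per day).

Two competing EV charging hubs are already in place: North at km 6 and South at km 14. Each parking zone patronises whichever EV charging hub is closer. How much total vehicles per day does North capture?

The indifferent point is the midpoint (6+14)/2 = 10; parking zones left of it (closer to North at 6) go to North, those right go to South.
  Gamma at 0 (w=300) → North
  Delta at 3 (w=30) → North
  Theta at 9 (w=70) → North
  Alpha at 15 (w=350) → South
  Beta at 19 (w=60) → South
  Zeta at 21 (w=2) → South
  Epsilon at 23 (w=70) → South
  Eta at 26 (w=9) → South
North captures 400; South captures 491.

400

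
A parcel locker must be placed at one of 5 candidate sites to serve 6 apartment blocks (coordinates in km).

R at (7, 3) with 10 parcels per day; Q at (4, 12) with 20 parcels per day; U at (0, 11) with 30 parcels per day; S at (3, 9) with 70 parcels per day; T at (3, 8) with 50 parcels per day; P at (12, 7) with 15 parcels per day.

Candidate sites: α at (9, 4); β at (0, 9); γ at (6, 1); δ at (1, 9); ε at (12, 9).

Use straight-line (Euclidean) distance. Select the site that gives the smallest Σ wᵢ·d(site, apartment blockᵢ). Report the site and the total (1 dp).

Total weighted distance at each candidate:
  α (9, 4): total = 1524.0
  β (0, 9): total = 802.8
  γ (6, 1): total = 1702.0
  δ (1, 9): total = 656.3
  ε (12, 9): total = 1726.7
Minimum is at δ with total 656.3 km.

δ, total 656.3 km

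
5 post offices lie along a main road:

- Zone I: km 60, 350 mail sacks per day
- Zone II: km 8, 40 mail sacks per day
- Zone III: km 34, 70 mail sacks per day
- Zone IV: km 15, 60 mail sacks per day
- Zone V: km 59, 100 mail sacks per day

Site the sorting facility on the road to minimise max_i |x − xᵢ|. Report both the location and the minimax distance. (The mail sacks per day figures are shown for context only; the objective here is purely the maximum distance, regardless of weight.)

location 34, max distance 26

The 1-center on a line is the midpoint of the two extreme points: leftmost at 8, rightmost at 60.
Optimal location = (8 + 60)/2 = 34; maximum distance = (60 − 8)/2 = 26.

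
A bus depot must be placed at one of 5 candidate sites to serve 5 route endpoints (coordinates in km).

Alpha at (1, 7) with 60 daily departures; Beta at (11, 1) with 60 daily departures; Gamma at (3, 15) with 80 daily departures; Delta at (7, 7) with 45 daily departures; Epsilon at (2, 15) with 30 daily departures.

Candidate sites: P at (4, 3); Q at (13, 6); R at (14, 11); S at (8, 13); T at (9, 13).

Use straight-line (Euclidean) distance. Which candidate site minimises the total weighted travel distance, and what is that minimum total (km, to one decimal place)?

Total weighted distance at each candidate:
  P (4, 3): total = 2290.1
  Q (13, 6): total = 2822.0
  R (14, 11): total = 3121.2
  S (8, 13): total = 2189.6
  T (9, 13): total = 2338.9
Minimum is at S with total 2189.6 km.

S, total 2189.6 km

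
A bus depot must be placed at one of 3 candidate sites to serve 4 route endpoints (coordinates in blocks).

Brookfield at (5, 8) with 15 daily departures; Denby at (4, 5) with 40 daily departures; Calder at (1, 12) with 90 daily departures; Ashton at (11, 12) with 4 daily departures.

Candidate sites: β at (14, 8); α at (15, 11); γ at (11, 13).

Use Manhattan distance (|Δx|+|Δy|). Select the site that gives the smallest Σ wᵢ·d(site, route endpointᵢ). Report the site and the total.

γ, total 1759 blocks

Total weighted distance at each candidate:
  β (14, 8): total = 2213
  α (15, 11): total = 2245
  γ (11, 13): total = 1759
Minimum is at γ with total 1759 blocks.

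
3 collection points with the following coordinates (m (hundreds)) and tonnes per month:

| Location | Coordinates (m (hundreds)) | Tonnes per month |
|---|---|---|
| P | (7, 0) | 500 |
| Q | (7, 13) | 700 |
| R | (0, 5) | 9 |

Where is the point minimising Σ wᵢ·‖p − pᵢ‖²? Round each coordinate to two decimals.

(6.95, 7.56)

The minimiser of Σwᵢ‖p−pᵢ‖² is the weighted centroid p* = (Σwᵢpᵢ)/(Σwᵢ).
Σwᵢ = 1209.
Σwᵢxᵢ = 500·7 + 700·7 + 9·0 = 8400.
Σwᵢyᵢ = 500·0 + 700·13 + 9·5 = 9145.
x* = 8400/1209 = 6.95, y* = 9145/1209 = 7.56.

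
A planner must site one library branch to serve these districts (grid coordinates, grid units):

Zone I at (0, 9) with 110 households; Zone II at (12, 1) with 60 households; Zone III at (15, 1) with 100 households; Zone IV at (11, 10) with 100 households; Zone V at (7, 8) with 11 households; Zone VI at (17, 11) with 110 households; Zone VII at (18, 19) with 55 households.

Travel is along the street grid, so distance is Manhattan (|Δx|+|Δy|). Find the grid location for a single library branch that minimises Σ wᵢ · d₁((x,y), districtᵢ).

(12, 9)

Manhattan distance separates: Σwᵢ(|x−xᵢ|+|y−yᵢ|) = Σwᵢ|x−xᵢ| + Σwᵢ|y−yᵢ|, so x and y are optimised independently as 1-D weighted medians.
Total weight W = 546; half = 273.
x-coordinate, sorted with cumulative weight:
  x=0 (Zone I, w=110) cum 110
  x=7 (Zone V, w=11) cum 121
  x=11 (Zone IV, w=100) cum 221
  x=12 (Zone II, w=60) cum 281  ← median
  x=15 (Zone III, w=100) cum 381
  x=17 (Zone VI, w=110) cum 491
  x=18 (Zone VII, w=55) cum 546
⇒ x* = 12
y-coordinate, sorted with cumulative weight:
  y=1 (Zone II, w=60) cum 60
  y=1 (Zone III, w=100) cum 160
  y=8 (Zone V, w=11) cum 171
  y=9 (Zone I, w=110) cum 281  ← median
  y=10 (Zone IV, w=100) cum 381
  y=11 (Zone VI, w=110) cum 491
  y=19 (Zone VII, w=55) cum 546
⇒ y* = 9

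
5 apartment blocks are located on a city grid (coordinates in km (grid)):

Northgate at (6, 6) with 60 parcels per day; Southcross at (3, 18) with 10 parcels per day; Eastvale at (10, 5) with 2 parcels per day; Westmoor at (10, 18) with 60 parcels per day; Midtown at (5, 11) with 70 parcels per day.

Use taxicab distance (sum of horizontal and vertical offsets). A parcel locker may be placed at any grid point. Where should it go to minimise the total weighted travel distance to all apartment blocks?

Manhattan distance separates: Σwᵢ(|x−xᵢ|+|y−yᵢ|) = Σwᵢ|x−xᵢ| + Σwᵢ|y−yᵢ|, so x and y are optimised independently as 1-D weighted medians.
Total weight W = 202; half = 101.
x-coordinate, sorted with cumulative weight:
  x=3 (Southcross, w=10) cum 10
  x=5 (Midtown, w=70) cum 80
  x=6 (Northgate, w=60) cum 140  ← median
  x=10 (Eastvale, w=2) cum 142
  x=10 (Westmoor, w=60) cum 202
⇒ x* = 6
y-coordinate, sorted with cumulative weight:
  y=5 (Eastvale, w=2) cum 2
  y=6 (Northgate, w=60) cum 62
  y=11 (Midtown, w=70) cum 132  ← median
  y=18 (Southcross, w=10) cum 142
  y=18 (Westmoor, w=60) cum 202
⇒ y* = 11

(6, 11)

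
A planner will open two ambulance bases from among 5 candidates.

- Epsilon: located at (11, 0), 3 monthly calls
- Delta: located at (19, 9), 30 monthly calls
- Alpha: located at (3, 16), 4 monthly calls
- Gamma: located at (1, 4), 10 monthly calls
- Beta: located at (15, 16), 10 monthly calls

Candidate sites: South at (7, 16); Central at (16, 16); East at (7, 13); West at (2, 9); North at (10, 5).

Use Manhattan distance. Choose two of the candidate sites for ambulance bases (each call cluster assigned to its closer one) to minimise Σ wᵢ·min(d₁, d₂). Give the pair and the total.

{Central, West}, total 456

Evaluate every pair (each demand assigned to the nearer of the two):
  {Central, West}: total = 456
  {Central, North}: total = 480
  {Central, East}: total = 539
  {South, Central}: total = 566
  {South, North}: total = 604
  {East, North}: total = 646
  {West, North}: total = 660
  {South, West}: total = 720
  {East, West}: total = 729
  {South, East}: total = 777
Best pair: {Central, West} with total 456.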